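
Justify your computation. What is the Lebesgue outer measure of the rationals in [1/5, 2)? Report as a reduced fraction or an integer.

Q cap [1/5, 2) is countable; list its elements as q_1, q_2, ... . Fix eps > 0 and cover the k-th point by an interval of length eps * 2^(-k). The cover has total length eps * sum_{k>=1} 2^(-k) = eps, so by definition of outer measure m*(Q cap [1/5, 2)) <= eps. Since eps was arbitrary and m* >= 0, the outer measure is 0.

0


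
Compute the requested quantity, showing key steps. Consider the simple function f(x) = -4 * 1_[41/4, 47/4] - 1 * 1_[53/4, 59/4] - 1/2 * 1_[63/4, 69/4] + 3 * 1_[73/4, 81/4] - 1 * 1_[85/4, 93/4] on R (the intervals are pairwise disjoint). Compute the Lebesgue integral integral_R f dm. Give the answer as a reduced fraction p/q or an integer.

For a simple function f = sum_i c_i * 1_{A_i} with disjoint A_i,
  integral f dm = sum_i c_i * m(A_i).
Lengths of the A_i:
  m(A_1) = 47/4 - 41/4 = 3/2.
  m(A_2) = 59/4 - 53/4 = 3/2.
  m(A_3) = 69/4 - 63/4 = 3/2.
  m(A_4) = 81/4 - 73/4 = 2.
  m(A_5) = 93/4 - 85/4 = 2.
Contributions c_i * m(A_i):
  (-4) * (3/2) = -6.
  (-1) * (3/2) = -3/2.
  (-1/2) * (3/2) = -3/4.
  (3) * (2) = 6.
  (-1) * (2) = -2.
Total: -6 - 3/2 - 3/4 + 6 - 2 = -17/4.

-17/4


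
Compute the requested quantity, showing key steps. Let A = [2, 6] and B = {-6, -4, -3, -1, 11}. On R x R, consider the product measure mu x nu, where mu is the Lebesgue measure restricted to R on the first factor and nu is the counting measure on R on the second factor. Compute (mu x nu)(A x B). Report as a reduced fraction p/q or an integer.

For a measurable rectangle A x B, the product measure satisfies
  (mu x nu)(A x B) = mu(A) * nu(B).
  mu(A) = 4.
  nu(B) = 5.
  (mu x nu)(A x B) = 4 * 5 = 20.

20


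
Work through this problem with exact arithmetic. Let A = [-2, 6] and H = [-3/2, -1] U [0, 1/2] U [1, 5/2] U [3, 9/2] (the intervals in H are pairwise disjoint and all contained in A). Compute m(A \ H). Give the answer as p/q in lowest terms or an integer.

The ambient interval has length m(A) = 6 - (-2) = 8.
Since the holes are disjoint and sit inside A, by finite additivity
  m(H) = sum_i (b_i - a_i), and m(A \ H) = m(A) - m(H).
Computing the hole measures:
  m(H_1) = -1 - (-3/2) = 1/2.
  m(H_2) = 1/2 - 0 = 1/2.
  m(H_3) = 5/2 - 1 = 3/2.
  m(H_4) = 9/2 - 3 = 3/2.
Summed: m(H) = 1/2 + 1/2 + 3/2 + 3/2 = 4.
So m(A \ H) = 8 - 4 = 4.

4


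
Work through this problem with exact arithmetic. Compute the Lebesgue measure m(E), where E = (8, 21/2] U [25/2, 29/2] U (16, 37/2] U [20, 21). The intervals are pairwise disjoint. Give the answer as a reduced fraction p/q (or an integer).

For pairwise disjoint intervals, m(union_i I_i) = sum_i m(I_i),
and m is invariant under swapping open/closed endpoints (single points have measure 0).
So m(E) = sum_i (b_i - a_i).
  I_1 has length 21/2 - 8 = 5/2.
  I_2 has length 29/2 - 25/2 = 2.
  I_3 has length 37/2 - 16 = 5/2.
  I_4 has length 21 - 20 = 1.
Summing:
  m(E) = 5/2 + 2 + 5/2 + 1 = 8.

8


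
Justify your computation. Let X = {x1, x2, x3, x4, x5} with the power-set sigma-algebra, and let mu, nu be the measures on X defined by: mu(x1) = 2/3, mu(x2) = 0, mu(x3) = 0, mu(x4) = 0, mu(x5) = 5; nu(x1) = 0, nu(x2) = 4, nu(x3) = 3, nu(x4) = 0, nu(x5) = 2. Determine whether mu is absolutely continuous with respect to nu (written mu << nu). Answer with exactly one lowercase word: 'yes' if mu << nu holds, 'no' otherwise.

mu << nu means: every nu-null measurable set is also mu-null; equivalently, for every atom x, if nu({x}) = 0 then mu({x}) = 0.
Checking each atom:
  x1: nu = 0, mu = 2/3 > 0 -> violates mu << nu.
  x2: nu = 4 > 0 -> no constraint.
  x3: nu = 3 > 0 -> no constraint.
  x4: nu = 0, mu = 0 -> consistent with mu << nu.
  x5: nu = 2 > 0 -> no constraint.
The atom(s) x1 violate the condition (nu = 0 but mu > 0). Therefore mu is NOT absolutely continuous w.r.t. nu.

no


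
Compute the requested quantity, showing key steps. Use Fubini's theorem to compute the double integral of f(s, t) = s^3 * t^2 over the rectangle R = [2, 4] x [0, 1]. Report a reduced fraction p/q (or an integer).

f(s, t) is a tensor product of a function of s and a function of t, and both factors are bounded continuous (hence Lebesgue integrable) on the rectangle, so Fubini's theorem applies:
  integral_R f d(m x m) = (integral_a1^b1 s^3 ds) * (integral_a2^b2 t^2 dt).
Inner integral in s: integral_{2}^{4} s^3 ds = (4^4 - 2^4)/4
  = 60.
Inner integral in t: integral_{0}^{1} t^2 dt = (1^3 - 0^3)/3
  = 1/3.
Product: (60) * (1/3) = 20.

20


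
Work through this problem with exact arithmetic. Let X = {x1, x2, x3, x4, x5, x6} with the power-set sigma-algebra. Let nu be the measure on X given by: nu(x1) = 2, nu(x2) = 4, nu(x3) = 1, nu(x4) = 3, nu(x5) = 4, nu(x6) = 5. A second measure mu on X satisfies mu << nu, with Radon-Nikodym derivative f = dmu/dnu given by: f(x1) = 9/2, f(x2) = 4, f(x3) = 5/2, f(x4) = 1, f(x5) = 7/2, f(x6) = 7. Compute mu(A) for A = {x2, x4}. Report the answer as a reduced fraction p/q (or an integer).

By the defining property of the Radon-Nikodym derivative, for every measurable set A,
  mu(A) = integral_A f dnu.
Since nu is a discrete measure concentrated on the atoms of X, the integral over A reduces to the sum
  mu(A) = sum_{x in A} f(x) * nu({x}).
Computing each term:
  x2: f(x2) * nu(x2) = 4 * 4 = 16.
  x4: f(x4) * nu(x4) = 1 * 3 = 3.
Summing: mu(A) = 16 + 3 = 19.

19


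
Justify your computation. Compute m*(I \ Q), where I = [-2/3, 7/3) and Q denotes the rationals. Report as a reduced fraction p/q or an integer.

The interval I = [-2/3, 7/3) has m(I) = 7/3 - (-2/3) = 3 (endpoints are measure-zero, so open/closed/half-open agree). Write I = (I cap Q) u (I \ Q). The rationals in I are countable, so m*(I cap Q) = 0 (cover each rational by intervals whose total length is arbitrarily small). By countable subadditivity m*(I) <= m*(I cap Q) + m*(I \ Q), hence m*(I \ Q) >= m(I) = 3. The reverse inequality m*(I \ Q) <= m*(I) = 3 is trivial since (I \ Q) is a subset of I. Therefore m*(I \ Q) = 3.

3


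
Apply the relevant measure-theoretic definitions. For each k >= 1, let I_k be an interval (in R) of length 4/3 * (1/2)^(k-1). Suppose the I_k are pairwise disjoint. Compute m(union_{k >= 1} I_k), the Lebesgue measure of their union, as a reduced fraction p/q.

By countable additivity of the Lebesgue measure on pairwise disjoint measurable sets,
  m(union_{k >= 1} I_k) = sum_{k >= 1} m(I_k) = sum_{k >= 1} a * r^(k-1),
  with a = 4/3 and r = 1/2.
Since 0 < r = 1/2 < 1, the geometric series converges:
  sum_{k >= 1} a * r^(k-1) = a / (1 - r).
  = 4/3 / (1 - 1/2)
  = 4/3 / (1/2)
  = 8/3.

8/3


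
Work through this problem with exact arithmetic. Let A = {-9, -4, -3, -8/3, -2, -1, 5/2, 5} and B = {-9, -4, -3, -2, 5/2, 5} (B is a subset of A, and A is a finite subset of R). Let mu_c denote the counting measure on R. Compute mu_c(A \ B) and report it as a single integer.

Counting measure assigns mu_c(E) = |E| (number of elements) when E is finite. For B subset A, A \ B is the set of elements of A not in B, so |A \ B| = |A| - |B|.
|A| = 8, |B| = 6, so mu_c(A \ B) = 8 - 6 = 2.

2


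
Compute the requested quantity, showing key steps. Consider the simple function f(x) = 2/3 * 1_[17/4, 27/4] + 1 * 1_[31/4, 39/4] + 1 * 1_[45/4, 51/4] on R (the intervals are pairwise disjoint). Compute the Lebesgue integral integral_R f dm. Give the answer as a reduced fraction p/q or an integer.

For a simple function f = sum_i c_i * 1_{A_i} with disjoint A_i,
  integral f dm = sum_i c_i * m(A_i).
Lengths of the A_i:
  m(A_1) = 27/4 - 17/4 = 5/2.
  m(A_2) = 39/4 - 31/4 = 2.
  m(A_3) = 51/4 - 45/4 = 3/2.
Contributions c_i * m(A_i):
  (2/3) * (5/2) = 5/3.
  (1) * (2) = 2.
  (1) * (3/2) = 3/2.
Total: 5/3 + 2 + 3/2 = 31/6.

31/6


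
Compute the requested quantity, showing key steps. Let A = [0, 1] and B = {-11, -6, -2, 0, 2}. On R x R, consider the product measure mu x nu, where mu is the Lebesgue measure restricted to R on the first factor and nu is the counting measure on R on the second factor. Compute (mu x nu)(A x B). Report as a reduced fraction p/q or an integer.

For a measurable rectangle A x B, the product measure satisfies
  (mu x nu)(A x B) = mu(A) * nu(B).
  mu(A) = 1.
  nu(B) = 5.
  (mu x nu)(A x B) = 1 * 5 = 5.

5


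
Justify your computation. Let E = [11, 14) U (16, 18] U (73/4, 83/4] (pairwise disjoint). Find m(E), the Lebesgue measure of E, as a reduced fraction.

For pairwise disjoint intervals, m(union_i I_i) = sum_i m(I_i),
and m is invariant under swapping open/closed endpoints (single points have measure 0).
So m(E) = sum_i (b_i - a_i).
  I_1 has length 14 - 11 = 3.
  I_2 has length 18 - 16 = 2.
  I_3 has length 83/4 - 73/4 = 5/2.
Summing:
  m(E) = 3 + 2 + 5/2 = 15/2.

15/2


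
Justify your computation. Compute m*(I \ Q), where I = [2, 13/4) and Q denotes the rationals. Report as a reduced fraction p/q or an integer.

The interval I = [2, 13/4) has m(I) = 13/4 - 2 = 5/4 (endpoints are measure-zero, so open/closed/half-open agree). Write I = (I cap Q) u (I \ Q). The rationals in I are countable, so m*(I cap Q) = 0 (cover each rational by intervals whose total length is arbitrarily small). By countable subadditivity m*(I) <= m*(I cap Q) + m*(I \ Q), hence m*(I \ Q) >= m(I) = 5/4. The reverse inequality m*(I \ Q) <= m*(I) = 5/4 is trivial since (I \ Q) is a subset of I. Therefore m*(I \ Q) = 5/4.

5/4


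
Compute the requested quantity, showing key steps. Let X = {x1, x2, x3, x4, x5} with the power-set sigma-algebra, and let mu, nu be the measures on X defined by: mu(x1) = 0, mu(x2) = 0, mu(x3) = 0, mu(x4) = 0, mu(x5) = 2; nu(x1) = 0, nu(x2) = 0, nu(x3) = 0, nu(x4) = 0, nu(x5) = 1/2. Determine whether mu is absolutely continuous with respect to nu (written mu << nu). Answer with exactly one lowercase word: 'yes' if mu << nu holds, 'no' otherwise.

mu << nu means: every nu-null measurable set is also mu-null; equivalently, for every atom x, if nu({x}) = 0 then mu({x}) = 0.
Checking each atom:
  x1: nu = 0, mu = 0 -> consistent with mu << nu.
  x2: nu = 0, mu = 0 -> consistent with mu << nu.
  x3: nu = 0, mu = 0 -> consistent with mu << nu.
  x4: nu = 0, mu = 0 -> consistent with mu << nu.
  x5: nu = 1/2 > 0 -> no constraint.
No atom violates the condition. Therefore mu << nu.

yes


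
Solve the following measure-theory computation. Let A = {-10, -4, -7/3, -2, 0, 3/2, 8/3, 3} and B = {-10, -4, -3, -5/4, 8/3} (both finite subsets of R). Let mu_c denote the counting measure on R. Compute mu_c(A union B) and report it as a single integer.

Counting measure on a finite set equals cardinality. By inclusion-exclusion, |A union B| = |A| + |B| - |A cap B|.
|A| = 8, |B| = 5, |A cap B| = 3.
So mu_c(A union B) = 8 + 5 - 3 = 10.

10


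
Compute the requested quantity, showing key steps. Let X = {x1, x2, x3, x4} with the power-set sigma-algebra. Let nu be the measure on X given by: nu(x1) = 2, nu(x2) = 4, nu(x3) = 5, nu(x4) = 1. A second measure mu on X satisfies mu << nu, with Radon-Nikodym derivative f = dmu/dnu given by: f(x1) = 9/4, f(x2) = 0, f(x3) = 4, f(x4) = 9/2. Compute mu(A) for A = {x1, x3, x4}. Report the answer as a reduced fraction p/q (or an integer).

By the defining property of the Radon-Nikodym derivative, for every measurable set A,
  mu(A) = integral_A f dnu.
Since nu is a discrete measure concentrated on the atoms of X, the integral over A reduces to the sum
  mu(A) = sum_{x in A} f(x) * nu({x}).
Computing each term:
  x1: f(x1) * nu(x1) = 9/4 * 2 = 9/2.
  x3: f(x3) * nu(x3) = 4 * 5 = 20.
  x4: f(x4) * nu(x4) = 9/2 * 1 = 9/2.
Summing: mu(A) = 9/2 + 20 + 9/2 = 29.

29


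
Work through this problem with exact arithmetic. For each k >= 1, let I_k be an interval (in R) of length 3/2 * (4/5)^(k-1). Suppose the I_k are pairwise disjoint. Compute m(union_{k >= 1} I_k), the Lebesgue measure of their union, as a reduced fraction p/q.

By countable additivity of the Lebesgue measure on pairwise disjoint measurable sets,
  m(union_{k >= 1} I_k) = sum_{k >= 1} m(I_k) = sum_{k >= 1} a * r^(k-1),
  with a = 3/2 and r = 4/5.
Since 0 < r = 4/5 < 1, the geometric series converges:
  sum_{k >= 1} a * r^(k-1) = a / (1 - r).
  = 3/2 / (1 - 4/5)
  = 3/2 / (1/5)
  = 15/2.

15/2


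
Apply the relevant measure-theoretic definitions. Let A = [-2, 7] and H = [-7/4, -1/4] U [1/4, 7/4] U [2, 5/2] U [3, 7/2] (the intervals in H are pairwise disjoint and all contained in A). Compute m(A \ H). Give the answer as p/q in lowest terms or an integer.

The ambient interval has length m(A) = 7 - (-2) = 9.
Since the holes are disjoint and sit inside A, by finite additivity
  m(H) = sum_i (b_i - a_i), and m(A \ H) = m(A) - m(H).
Computing the hole measures:
  m(H_1) = -1/4 - (-7/4) = 3/2.
  m(H_2) = 7/4 - 1/4 = 3/2.
  m(H_3) = 5/2 - 2 = 1/2.
  m(H_4) = 7/2 - 3 = 1/2.
Summed: m(H) = 3/2 + 3/2 + 1/2 + 1/2 = 4.
So m(A \ H) = 9 - 4 = 5.

5


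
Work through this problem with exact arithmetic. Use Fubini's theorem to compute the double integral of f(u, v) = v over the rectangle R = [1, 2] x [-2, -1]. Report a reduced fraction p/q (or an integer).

f(u, v) is a tensor product of a function of u and a function of v, and both factors are bounded continuous (hence Lebesgue integrable) on the rectangle, so Fubini's theorem applies:
  integral_R f d(m x m) = (integral_a1^b1 1 du) * (integral_a2^b2 v dv).
Inner integral in u: integral_{1}^{2} 1 du = (2^1 - 1^1)/1
  = 1.
Inner integral in v: integral_{-2}^{-1} v dv = ((-1)^2 - (-2)^2)/2
  = -3/2.
Product: (1) * (-3/2) = -3/2.

-3/2


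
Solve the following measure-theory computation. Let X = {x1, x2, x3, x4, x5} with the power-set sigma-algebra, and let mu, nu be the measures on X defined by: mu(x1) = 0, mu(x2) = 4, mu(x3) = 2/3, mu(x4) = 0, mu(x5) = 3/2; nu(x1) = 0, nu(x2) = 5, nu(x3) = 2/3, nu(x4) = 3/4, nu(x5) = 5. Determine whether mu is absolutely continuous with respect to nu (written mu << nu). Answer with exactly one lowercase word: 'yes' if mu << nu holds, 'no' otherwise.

mu << nu means: every nu-null measurable set is also mu-null; equivalently, for every atom x, if nu({x}) = 0 then mu({x}) = 0.
Checking each atom:
  x1: nu = 0, mu = 0 -> consistent with mu << nu.
  x2: nu = 5 > 0 -> no constraint.
  x3: nu = 2/3 > 0 -> no constraint.
  x4: nu = 3/4 > 0 -> no constraint.
  x5: nu = 5 > 0 -> no constraint.
No atom violates the condition. Therefore mu << nu.

yes


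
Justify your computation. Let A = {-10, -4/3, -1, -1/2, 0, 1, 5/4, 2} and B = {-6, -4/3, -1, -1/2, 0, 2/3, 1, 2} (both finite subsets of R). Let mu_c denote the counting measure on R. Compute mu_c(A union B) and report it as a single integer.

Counting measure on a finite set equals cardinality. By inclusion-exclusion, |A union B| = |A| + |B| - |A cap B|.
|A| = 8, |B| = 8, |A cap B| = 6.
So mu_c(A union B) = 8 + 8 - 6 = 10.

10


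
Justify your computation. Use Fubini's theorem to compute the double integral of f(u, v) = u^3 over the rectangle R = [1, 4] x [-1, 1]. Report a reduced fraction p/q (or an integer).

f(u, v) is a tensor product of a function of u and a function of v, and both factors are bounded continuous (hence Lebesgue integrable) on the rectangle, so Fubini's theorem applies:
  integral_R f d(m x m) = (integral_a1^b1 u^3 du) * (integral_a2^b2 1 dv).
Inner integral in u: integral_{1}^{4} u^3 du = (4^4 - 1^4)/4
  = 255/4.
Inner integral in v: integral_{-1}^{1} 1 dv = (1^1 - (-1)^1)/1
  = 2.
Product: (255/4) * (2) = 255/2.

255/2


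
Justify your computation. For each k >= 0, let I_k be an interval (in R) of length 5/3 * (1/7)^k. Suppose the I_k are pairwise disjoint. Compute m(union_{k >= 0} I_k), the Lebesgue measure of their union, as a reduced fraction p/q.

By countable additivity of the Lebesgue measure on pairwise disjoint measurable sets,
  m(union_{k >= 0} I_k) = sum_{k >= 0} m(I_k) = sum_{k >= 0} a * r^k,
  with a = 5/3 and r = 1/7.
Since 0 < r = 1/7 < 1, the geometric series converges:
  sum_{k >= 0} a * r^k = a / (1 - r).
  = 5/3 / (1 - 1/7)
  = 5/3 / (6/7)
  = 35/18.

35/18


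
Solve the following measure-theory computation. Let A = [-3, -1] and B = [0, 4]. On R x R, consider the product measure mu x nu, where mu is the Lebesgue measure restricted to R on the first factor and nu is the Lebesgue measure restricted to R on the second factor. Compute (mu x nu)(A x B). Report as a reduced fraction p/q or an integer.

For a measurable rectangle A x B, the product measure satisfies
  (mu x nu)(A x B) = mu(A) * nu(B).
  mu(A) = 2.
  nu(B) = 4.
  (mu x nu)(A x B) = 2 * 4 = 8.

8


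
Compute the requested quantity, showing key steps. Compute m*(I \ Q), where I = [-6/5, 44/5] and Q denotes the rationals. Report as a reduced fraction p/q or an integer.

The interval I = [-6/5, 44/5] has m(I) = 44/5 - (-6/5) = 10 (endpoints are measure-zero, so open/closed/half-open agree). Write I = (I cap Q) u (I \ Q). The rationals in I are countable, so m*(I cap Q) = 0 (cover each rational by intervals whose total length is arbitrarily small). By countable subadditivity m*(I) <= m*(I cap Q) + m*(I \ Q), hence m*(I \ Q) >= m(I) = 10. The reverse inequality m*(I \ Q) <= m*(I) = 10 is trivial since (I \ Q) is a subset of I. Therefore m*(I \ Q) = 10.

10


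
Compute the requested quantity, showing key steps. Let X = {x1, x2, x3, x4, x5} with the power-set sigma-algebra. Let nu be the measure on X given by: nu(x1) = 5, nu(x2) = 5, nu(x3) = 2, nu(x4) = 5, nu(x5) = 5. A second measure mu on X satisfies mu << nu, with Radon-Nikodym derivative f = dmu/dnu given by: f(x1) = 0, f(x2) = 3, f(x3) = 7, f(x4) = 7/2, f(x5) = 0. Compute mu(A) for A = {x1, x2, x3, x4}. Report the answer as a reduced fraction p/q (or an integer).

By the defining property of the Radon-Nikodym derivative, for every measurable set A,
  mu(A) = integral_A f dnu.
Since nu is a discrete measure concentrated on the atoms of X, the integral over A reduces to the sum
  mu(A) = sum_{x in A} f(x) * nu({x}).
Computing each term:
  x1: f(x1) * nu(x1) = 0 * 5 = 0.
  x2: f(x2) * nu(x2) = 3 * 5 = 15.
  x3: f(x3) * nu(x3) = 7 * 2 = 14.
  x4: f(x4) * nu(x4) = 7/2 * 5 = 35/2.
Summing: mu(A) = 0 + 15 + 14 + 35/2 = 93/2.

93/2


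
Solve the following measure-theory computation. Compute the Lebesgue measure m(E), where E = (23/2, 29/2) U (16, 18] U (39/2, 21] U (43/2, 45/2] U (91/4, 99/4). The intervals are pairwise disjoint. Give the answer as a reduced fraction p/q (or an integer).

For pairwise disjoint intervals, m(union_i I_i) = sum_i m(I_i),
and m is invariant under swapping open/closed endpoints (single points have measure 0).
So m(E) = sum_i (b_i - a_i).
  I_1 has length 29/2 - 23/2 = 3.
  I_2 has length 18 - 16 = 2.
  I_3 has length 21 - 39/2 = 3/2.
  I_4 has length 45/2 - 43/2 = 1.
  I_5 has length 99/4 - 91/4 = 2.
Summing:
  m(E) = 3 + 2 + 3/2 + 1 + 2 = 19/2.

19/2


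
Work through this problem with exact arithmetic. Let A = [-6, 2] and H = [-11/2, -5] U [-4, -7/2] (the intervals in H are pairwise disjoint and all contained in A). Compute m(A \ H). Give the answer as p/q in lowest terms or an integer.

The ambient interval has length m(A) = 2 - (-6) = 8.
Since the holes are disjoint and sit inside A, by finite additivity
  m(H) = sum_i (b_i - a_i), and m(A \ H) = m(A) - m(H).
Computing the hole measures:
  m(H_1) = -5 - (-11/2) = 1/2.
  m(H_2) = -7/2 - (-4) = 1/2.
Summed: m(H) = 1/2 + 1/2 = 1.
So m(A \ H) = 8 - 1 = 7.

7


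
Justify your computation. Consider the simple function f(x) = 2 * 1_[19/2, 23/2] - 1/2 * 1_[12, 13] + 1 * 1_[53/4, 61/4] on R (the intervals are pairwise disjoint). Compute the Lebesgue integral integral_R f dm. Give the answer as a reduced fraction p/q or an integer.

For a simple function f = sum_i c_i * 1_{A_i} with disjoint A_i,
  integral f dm = sum_i c_i * m(A_i).
Lengths of the A_i:
  m(A_1) = 23/2 - 19/2 = 2.
  m(A_2) = 13 - 12 = 1.
  m(A_3) = 61/4 - 53/4 = 2.
Contributions c_i * m(A_i):
  (2) * (2) = 4.
  (-1/2) * (1) = -1/2.
  (1) * (2) = 2.
Total: 4 - 1/2 + 2 = 11/2.

11/2


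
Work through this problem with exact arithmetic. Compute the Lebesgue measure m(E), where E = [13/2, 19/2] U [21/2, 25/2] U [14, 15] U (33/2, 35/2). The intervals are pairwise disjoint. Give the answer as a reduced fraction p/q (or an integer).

For pairwise disjoint intervals, m(union_i I_i) = sum_i m(I_i),
and m is invariant under swapping open/closed endpoints (single points have measure 0).
So m(E) = sum_i (b_i - a_i).
  I_1 has length 19/2 - 13/2 = 3.
  I_2 has length 25/2 - 21/2 = 2.
  I_3 has length 15 - 14 = 1.
  I_4 has length 35/2 - 33/2 = 1.
Summing:
  m(E) = 3 + 2 + 1 + 1 = 7.

7


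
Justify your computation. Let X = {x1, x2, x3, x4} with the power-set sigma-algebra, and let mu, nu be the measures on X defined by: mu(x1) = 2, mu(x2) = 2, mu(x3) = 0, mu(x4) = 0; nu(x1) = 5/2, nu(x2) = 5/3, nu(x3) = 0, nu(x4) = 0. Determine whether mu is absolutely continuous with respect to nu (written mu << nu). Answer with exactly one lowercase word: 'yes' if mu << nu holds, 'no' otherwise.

mu << nu means: every nu-null measurable set is also mu-null; equivalently, for every atom x, if nu({x}) = 0 then mu({x}) = 0.
Checking each atom:
  x1: nu = 5/2 > 0 -> no constraint.
  x2: nu = 5/3 > 0 -> no constraint.
  x3: nu = 0, mu = 0 -> consistent with mu << nu.
  x4: nu = 0, mu = 0 -> consistent with mu << nu.
No atom violates the condition. Therefore mu << nu.

yes


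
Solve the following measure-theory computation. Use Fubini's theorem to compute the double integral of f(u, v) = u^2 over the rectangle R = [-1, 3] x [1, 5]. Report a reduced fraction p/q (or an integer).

f(u, v) is a tensor product of a function of u and a function of v, and both factors are bounded continuous (hence Lebesgue integrable) on the rectangle, so Fubini's theorem applies:
  integral_R f d(m x m) = (integral_a1^b1 u^2 du) * (integral_a2^b2 1 dv).
Inner integral in u: integral_{-1}^{3} u^2 du = (3^3 - (-1)^3)/3
  = 28/3.
Inner integral in v: integral_{1}^{5} 1 dv = (5^1 - 1^1)/1
  = 4.
Product: (28/3) * (4) = 112/3.

112/3


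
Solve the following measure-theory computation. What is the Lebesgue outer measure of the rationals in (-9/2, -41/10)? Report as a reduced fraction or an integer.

Q cap (-9/2, -41/10) is countable; list its elements as q_1, q_2, ... . Fix eps > 0 and cover the k-th point by an interval of length eps * 2^(-k). The cover has total length eps * sum_{k>=1} 2^(-k) = eps, so by definition of outer measure m*(Q cap (-9/2, -41/10)) <= eps. Since eps was arbitrary and m* >= 0, the outer measure is 0.

0


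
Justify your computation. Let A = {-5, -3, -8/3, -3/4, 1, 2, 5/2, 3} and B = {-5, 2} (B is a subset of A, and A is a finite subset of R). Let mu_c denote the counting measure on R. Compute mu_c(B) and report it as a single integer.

Counting measure assigns mu_c(E) = |E| (number of elements) when E is finite.
B has 2 element(s), so mu_c(B) = 2.

2


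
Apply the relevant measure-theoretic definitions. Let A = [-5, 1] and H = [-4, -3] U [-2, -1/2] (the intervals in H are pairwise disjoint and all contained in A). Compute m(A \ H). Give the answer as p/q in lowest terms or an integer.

The ambient interval has length m(A) = 1 - (-5) = 6.
Since the holes are disjoint and sit inside A, by finite additivity
  m(H) = sum_i (b_i - a_i), and m(A \ H) = m(A) - m(H).
Computing the hole measures:
  m(H_1) = -3 - (-4) = 1.
  m(H_2) = -1/2 - (-2) = 3/2.
Summed: m(H) = 1 + 3/2 = 5/2.
So m(A \ H) = 6 - 5/2 = 7/2.

7/2


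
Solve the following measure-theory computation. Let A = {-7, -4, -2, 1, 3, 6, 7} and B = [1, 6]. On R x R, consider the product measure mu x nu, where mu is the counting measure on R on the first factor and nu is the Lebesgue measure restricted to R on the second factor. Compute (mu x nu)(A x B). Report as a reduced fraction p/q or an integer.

For a measurable rectangle A x B, the product measure satisfies
  (mu x nu)(A x B) = mu(A) * nu(B).
  mu(A) = 7.
  nu(B) = 5.
  (mu x nu)(A x B) = 7 * 5 = 35.

35


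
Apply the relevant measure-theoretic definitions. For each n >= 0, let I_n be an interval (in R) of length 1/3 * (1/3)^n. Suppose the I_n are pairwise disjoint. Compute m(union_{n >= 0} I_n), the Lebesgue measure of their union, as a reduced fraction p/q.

By countable additivity of the Lebesgue measure on pairwise disjoint measurable sets,
  m(union_{n >= 0} I_n) = sum_{n >= 0} m(I_n) = sum_{n >= 0} a * r^n,
  with a = 1/3 and r = 1/3.
Since 0 < r = 1/3 < 1, the geometric series converges:
  sum_{n >= 0} a * r^n = a / (1 - r).
  = 1/3 / (1 - 1/3)
  = 1/3 / (2/3)
  = 1/2.

1/2


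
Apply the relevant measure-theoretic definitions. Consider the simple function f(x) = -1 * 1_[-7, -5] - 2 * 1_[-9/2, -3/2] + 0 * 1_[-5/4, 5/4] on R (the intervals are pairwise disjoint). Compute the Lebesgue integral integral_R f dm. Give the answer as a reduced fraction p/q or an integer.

For a simple function f = sum_i c_i * 1_{A_i} with disjoint A_i,
  integral f dm = sum_i c_i * m(A_i).
Lengths of the A_i:
  m(A_1) = -5 - (-7) = 2.
  m(A_2) = -3/2 - (-9/2) = 3.
  m(A_3) = 5/4 - (-5/4) = 5/2.
Contributions c_i * m(A_i):
  (-1) * (2) = -2.
  (-2) * (3) = -6.
  (0) * (5/2) = 0.
Total: -2 - 6 + 0 = -8.

-8


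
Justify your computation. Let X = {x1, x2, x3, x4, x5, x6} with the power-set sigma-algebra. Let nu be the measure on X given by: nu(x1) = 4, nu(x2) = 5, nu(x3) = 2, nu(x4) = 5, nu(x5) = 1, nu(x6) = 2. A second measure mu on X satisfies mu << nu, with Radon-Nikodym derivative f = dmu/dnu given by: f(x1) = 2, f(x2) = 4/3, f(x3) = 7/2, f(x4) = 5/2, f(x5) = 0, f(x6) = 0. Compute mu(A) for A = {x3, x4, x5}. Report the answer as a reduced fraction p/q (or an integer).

By the defining property of the Radon-Nikodym derivative, for every measurable set A,
  mu(A) = integral_A f dnu.
Since nu is a discrete measure concentrated on the atoms of X, the integral over A reduces to the sum
  mu(A) = sum_{x in A} f(x) * nu({x}).
Computing each term:
  x3: f(x3) * nu(x3) = 7/2 * 2 = 7.
  x4: f(x4) * nu(x4) = 5/2 * 5 = 25/2.
  x5: f(x5) * nu(x5) = 0 * 1 = 0.
Summing: mu(A) = 7 + 25/2 + 0 = 39/2.

39/2


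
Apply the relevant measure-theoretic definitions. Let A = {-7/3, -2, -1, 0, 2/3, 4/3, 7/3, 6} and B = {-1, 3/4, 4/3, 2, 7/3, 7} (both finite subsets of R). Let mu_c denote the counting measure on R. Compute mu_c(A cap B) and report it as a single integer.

Counting measure on a finite set equals cardinality. mu_c(A cap B) = |A cap B| (elements appearing in both).
Enumerating the elements of A that also lie in B gives 3 element(s).
So mu_c(A cap B) = 3.

3


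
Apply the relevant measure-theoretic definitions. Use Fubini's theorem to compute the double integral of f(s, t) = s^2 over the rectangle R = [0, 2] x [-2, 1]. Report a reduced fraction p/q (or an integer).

f(s, t) is a tensor product of a function of s and a function of t, and both factors are bounded continuous (hence Lebesgue integrable) on the rectangle, so Fubini's theorem applies:
  integral_R f d(m x m) = (integral_a1^b1 s^2 ds) * (integral_a2^b2 1 dt).
Inner integral in s: integral_{0}^{2} s^2 ds = (2^3 - 0^3)/3
  = 8/3.
Inner integral in t: integral_{-2}^{1} 1 dt = (1^1 - (-2)^1)/1
  = 3.
Product: (8/3) * (3) = 8.

8


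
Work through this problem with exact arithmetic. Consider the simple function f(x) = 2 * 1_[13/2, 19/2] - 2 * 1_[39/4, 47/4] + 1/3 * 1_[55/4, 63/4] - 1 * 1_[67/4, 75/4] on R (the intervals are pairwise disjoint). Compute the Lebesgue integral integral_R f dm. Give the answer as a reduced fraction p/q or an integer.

For a simple function f = sum_i c_i * 1_{A_i} with disjoint A_i,
  integral f dm = sum_i c_i * m(A_i).
Lengths of the A_i:
  m(A_1) = 19/2 - 13/2 = 3.
  m(A_2) = 47/4 - 39/4 = 2.
  m(A_3) = 63/4 - 55/4 = 2.
  m(A_4) = 75/4 - 67/4 = 2.
Contributions c_i * m(A_i):
  (2) * (3) = 6.
  (-2) * (2) = -4.
  (1/3) * (2) = 2/3.
  (-1) * (2) = -2.
Total: 6 - 4 + 2/3 - 2 = 2/3.

2/3


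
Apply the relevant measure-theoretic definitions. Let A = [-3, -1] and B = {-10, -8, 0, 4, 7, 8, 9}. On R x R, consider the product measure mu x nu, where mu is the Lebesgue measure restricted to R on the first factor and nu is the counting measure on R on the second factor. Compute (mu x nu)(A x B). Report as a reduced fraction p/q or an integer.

For a measurable rectangle A x B, the product measure satisfies
  (mu x nu)(A x B) = mu(A) * nu(B).
  mu(A) = 2.
  nu(B) = 7.
  (mu x nu)(A x B) = 2 * 7 = 14.

14


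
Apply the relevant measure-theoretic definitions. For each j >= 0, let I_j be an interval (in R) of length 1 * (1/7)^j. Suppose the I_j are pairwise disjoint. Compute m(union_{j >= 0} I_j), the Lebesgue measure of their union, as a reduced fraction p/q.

By countable additivity of the Lebesgue measure on pairwise disjoint measurable sets,
  m(union_{j >= 0} I_j) = sum_{j >= 0} m(I_j) = sum_{j >= 0} a * r^j,
  with a = 1 and r = 1/7.
Since 0 < r = 1/7 < 1, the geometric series converges:
  sum_{j >= 0} a * r^j = a / (1 - r).
  = 1 / (1 - 1/7)
  = 1 / (6/7)
  = 7/6.

7/6


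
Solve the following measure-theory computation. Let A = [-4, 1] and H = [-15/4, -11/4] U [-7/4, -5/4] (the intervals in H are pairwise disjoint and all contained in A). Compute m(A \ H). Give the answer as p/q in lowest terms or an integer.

The ambient interval has length m(A) = 1 - (-4) = 5.
Since the holes are disjoint and sit inside A, by finite additivity
  m(H) = sum_i (b_i - a_i), and m(A \ H) = m(A) - m(H).
Computing the hole measures:
  m(H_1) = -11/4 - (-15/4) = 1.
  m(H_2) = -5/4 - (-7/4) = 1/2.
Summed: m(H) = 1 + 1/2 = 3/2.
So m(A \ H) = 5 - 3/2 = 7/2.

7/2


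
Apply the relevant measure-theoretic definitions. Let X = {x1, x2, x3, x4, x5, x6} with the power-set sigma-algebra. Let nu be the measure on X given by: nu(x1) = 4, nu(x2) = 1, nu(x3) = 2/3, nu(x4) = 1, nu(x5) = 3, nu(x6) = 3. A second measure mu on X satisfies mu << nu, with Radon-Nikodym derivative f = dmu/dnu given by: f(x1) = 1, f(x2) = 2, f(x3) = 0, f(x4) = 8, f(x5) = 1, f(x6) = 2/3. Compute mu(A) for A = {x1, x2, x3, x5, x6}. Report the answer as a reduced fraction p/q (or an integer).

By the defining property of the Radon-Nikodym derivative, for every measurable set A,
  mu(A) = integral_A f dnu.
Since nu is a discrete measure concentrated on the atoms of X, the integral over A reduces to the sum
  mu(A) = sum_{x in A} f(x) * nu({x}).
Computing each term:
  x1: f(x1) * nu(x1) = 1 * 4 = 4.
  x2: f(x2) * nu(x2) = 2 * 1 = 2.
  x3: f(x3) * nu(x3) = 0 * 2/3 = 0.
  x5: f(x5) * nu(x5) = 1 * 3 = 3.
  x6: f(x6) * nu(x6) = 2/3 * 3 = 2.
Summing: mu(A) = 4 + 2 + 0 + 3 + 2 = 11.

11


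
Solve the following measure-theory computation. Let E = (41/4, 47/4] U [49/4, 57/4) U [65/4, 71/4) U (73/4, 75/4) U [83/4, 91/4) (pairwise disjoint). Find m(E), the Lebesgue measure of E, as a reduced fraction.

For pairwise disjoint intervals, m(union_i I_i) = sum_i m(I_i),
and m is invariant under swapping open/closed endpoints (single points have measure 0).
So m(E) = sum_i (b_i - a_i).
  I_1 has length 47/4 - 41/4 = 3/2.
  I_2 has length 57/4 - 49/4 = 2.
  I_3 has length 71/4 - 65/4 = 3/2.
  I_4 has length 75/4 - 73/4 = 1/2.
  I_5 has length 91/4 - 83/4 = 2.
Summing:
  m(E) = 3/2 + 2 + 3/2 + 1/2 + 2 = 15/2.

15/2


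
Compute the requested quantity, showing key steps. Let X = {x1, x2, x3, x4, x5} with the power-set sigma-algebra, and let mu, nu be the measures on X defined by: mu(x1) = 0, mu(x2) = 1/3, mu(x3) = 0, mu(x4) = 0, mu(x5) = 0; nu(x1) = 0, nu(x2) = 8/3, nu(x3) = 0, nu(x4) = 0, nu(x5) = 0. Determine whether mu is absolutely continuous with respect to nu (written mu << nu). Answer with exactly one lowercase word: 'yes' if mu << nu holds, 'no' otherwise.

mu << nu means: every nu-null measurable set is also mu-null; equivalently, for every atom x, if nu({x}) = 0 then mu({x}) = 0.
Checking each atom:
  x1: nu = 0, mu = 0 -> consistent with mu << nu.
  x2: nu = 8/3 > 0 -> no constraint.
  x3: nu = 0, mu = 0 -> consistent with mu << nu.
  x4: nu = 0, mu = 0 -> consistent with mu << nu.
  x5: nu = 0, mu = 0 -> consistent with mu << nu.
No atom violates the condition. Therefore mu << nu.

yes


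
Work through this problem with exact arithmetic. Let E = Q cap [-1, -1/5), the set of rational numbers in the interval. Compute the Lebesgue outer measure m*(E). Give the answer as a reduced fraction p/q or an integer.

The set Q cap [-1, -1/5) is countable (a subset of the countable set Q). Lebesgue outer measure of any countable set is 0: each singleton {q} has m*({q}) = 0, and by countable subadditivity m*(union_k {q_k}) <= sum_k m*({q_k}) = sum_k 0 = 0. The reverse inequality m*(E) >= 0 is automatic. So m*(Q cap [-1, -1/5)) = 0.

0


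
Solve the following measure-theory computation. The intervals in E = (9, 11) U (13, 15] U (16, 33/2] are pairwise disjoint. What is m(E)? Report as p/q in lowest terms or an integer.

For pairwise disjoint intervals, m(union_i I_i) = sum_i m(I_i),
and m is invariant under swapping open/closed endpoints (single points have measure 0).
So m(E) = sum_i (b_i - a_i).
  I_1 has length 11 - 9 = 2.
  I_2 has length 15 - 13 = 2.
  I_3 has length 33/2 - 16 = 1/2.
Summing:
  m(E) = 2 + 2 + 1/2 = 9/2.

9/2


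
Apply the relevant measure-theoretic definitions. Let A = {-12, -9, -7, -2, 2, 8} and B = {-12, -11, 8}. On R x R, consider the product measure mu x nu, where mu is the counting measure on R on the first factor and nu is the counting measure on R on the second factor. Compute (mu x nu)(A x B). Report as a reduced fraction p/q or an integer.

For a measurable rectangle A x B, the product measure satisfies
  (mu x nu)(A x B) = mu(A) * nu(B).
  mu(A) = 6.
  nu(B) = 3.
  (mu x nu)(A x B) = 6 * 3 = 18.

18


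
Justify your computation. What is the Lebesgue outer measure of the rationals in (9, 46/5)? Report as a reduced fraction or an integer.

The set Q cap (9, 46/5) is countable (a subset of the countable set Q). Lebesgue outer measure of any countable set is 0: each singleton {q} has m*({q}) = 0, and by countable subadditivity m*(union_k {q_k}) <= sum_k m*({q_k}) = sum_k 0 = 0. The reverse inequality m*(E) >= 0 is automatic. So m*(Q cap (9, 46/5)) = 0.

0


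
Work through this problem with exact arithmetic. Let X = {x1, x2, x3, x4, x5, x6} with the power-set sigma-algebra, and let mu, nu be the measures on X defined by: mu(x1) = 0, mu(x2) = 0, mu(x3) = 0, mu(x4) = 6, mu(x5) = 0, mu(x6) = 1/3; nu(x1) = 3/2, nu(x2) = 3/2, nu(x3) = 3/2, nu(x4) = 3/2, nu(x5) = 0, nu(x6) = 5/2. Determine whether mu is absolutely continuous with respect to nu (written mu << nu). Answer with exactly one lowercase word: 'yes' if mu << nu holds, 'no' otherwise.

mu << nu means: every nu-null measurable set is also mu-null; equivalently, for every atom x, if nu({x}) = 0 then mu({x}) = 0.
Checking each atom:
  x1: nu = 3/2 > 0 -> no constraint.
  x2: nu = 3/2 > 0 -> no constraint.
  x3: nu = 3/2 > 0 -> no constraint.
  x4: nu = 3/2 > 0 -> no constraint.
  x5: nu = 0, mu = 0 -> consistent with mu << nu.
  x6: nu = 5/2 > 0 -> no constraint.
No atom violates the condition. Therefore mu << nu.

yes


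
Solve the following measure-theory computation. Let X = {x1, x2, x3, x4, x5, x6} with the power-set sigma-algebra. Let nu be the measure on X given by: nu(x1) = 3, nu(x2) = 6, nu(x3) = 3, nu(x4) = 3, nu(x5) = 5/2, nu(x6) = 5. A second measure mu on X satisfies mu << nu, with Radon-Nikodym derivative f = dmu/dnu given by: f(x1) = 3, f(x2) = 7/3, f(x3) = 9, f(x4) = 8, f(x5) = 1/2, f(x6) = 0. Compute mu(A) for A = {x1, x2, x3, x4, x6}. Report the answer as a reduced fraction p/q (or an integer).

By the defining property of the Radon-Nikodym derivative, for every measurable set A,
  mu(A) = integral_A f dnu.
Since nu is a discrete measure concentrated on the atoms of X, the integral over A reduces to the sum
  mu(A) = sum_{x in A} f(x) * nu({x}).
Computing each term:
  x1: f(x1) * nu(x1) = 3 * 3 = 9.
  x2: f(x2) * nu(x2) = 7/3 * 6 = 14.
  x3: f(x3) * nu(x3) = 9 * 3 = 27.
  x4: f(x4) * nu(x4) = 8 * 3 = 24.
  x6: f(x6) * nu(x6) = 0 * 5 = 0.
Summing: mu(A) = 9 + 14 + 27 + 24 + 0 = 74.

74


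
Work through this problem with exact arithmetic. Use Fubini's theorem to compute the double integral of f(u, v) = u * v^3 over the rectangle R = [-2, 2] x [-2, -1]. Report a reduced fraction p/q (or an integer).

f(u, v) is a tensor product of a function of u and a function of v, and both factors are bounded continuous (hence Lebesgue integrable) on the rectangle, so Fubini's theorem applies:
  integral_R f d(m x m) = (integral_a1^b1 u du) * (integral_a2^b2 v^3 dv).
Inner integral in u: integral_{-2}^{2} u du = (2^2 - (-2)^2)/2
  = 0.
Inner integral in v: integral_{-2}^{-1} v^3 dv = ((-1)^4 - (-2)^4)/4
  = -15/4.
Product: (0) * (-15/4) = 0.

0


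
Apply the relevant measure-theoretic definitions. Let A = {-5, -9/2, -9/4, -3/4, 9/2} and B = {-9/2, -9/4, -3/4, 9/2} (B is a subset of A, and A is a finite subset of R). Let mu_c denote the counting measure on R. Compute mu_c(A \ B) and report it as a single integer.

Counting measure assigns mu_c(E) = |E| (number of elements) when E is finite. For B subset A, A \ B is the set of elements of A not in B, so |A \ B| = |A| - |B|.
|A| = 5, |B| = 4, so mu_c(A \ B) = 5 - 4 = 1.

1


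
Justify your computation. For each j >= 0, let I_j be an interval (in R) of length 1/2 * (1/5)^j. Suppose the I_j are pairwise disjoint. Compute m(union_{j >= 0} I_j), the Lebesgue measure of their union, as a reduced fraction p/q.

By countable additivity of the Lebesgue measure on pairwise disjoint measurable sets,
  m(union_{j >= 0} I_j) = sum_{j >= 0} m(I_j) = sum_{j >= 0} a * r^j,
  with a = 1/2 and r = 1/5.
Since 0 < r = 1/5 < 1, the geometric series converges:
  sum_{j >= 0} a * r^j = a / (1 - r).
  = 1/2 / (1 - 1/5)
  = 1/2 / (4/5)
  = 5/8.

5/8


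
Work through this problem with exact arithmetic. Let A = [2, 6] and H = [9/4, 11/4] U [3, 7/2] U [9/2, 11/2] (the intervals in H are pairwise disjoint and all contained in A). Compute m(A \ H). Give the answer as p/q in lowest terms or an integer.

The ambient interval has length m(A) = 6 - 2 = 4.
Since the holes are disjoint and sit inside A, by finite additivity
  m(H) = sum_i (b_i - a_i), and m(A \ H) = m(A) - m(H).
Computing the hole measures:
  m(H_1) = 11/4 - 9/4 = 1/2.
  m(H_2) = 7/2 - 3 = 1/2.
  m(H_3) = 11/2 - 9/2 = 1.
Summed: m(H) = 1/2 + 1/2 + 1 = 2.
So m(A \ H) = 4 - 2 = 2.

2


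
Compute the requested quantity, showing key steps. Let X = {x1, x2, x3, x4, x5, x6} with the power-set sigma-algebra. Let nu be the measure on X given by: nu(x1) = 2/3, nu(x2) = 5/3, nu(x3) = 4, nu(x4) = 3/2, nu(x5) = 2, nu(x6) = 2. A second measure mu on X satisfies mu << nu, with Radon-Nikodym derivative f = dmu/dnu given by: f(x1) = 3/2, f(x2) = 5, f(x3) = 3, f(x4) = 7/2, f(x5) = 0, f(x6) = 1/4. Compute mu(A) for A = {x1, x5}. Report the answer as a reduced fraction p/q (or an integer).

By the defining property of the Radon-Nikodym derivative, for every measurable set A,
  mu(A) = integral_A f dnu.
Since nu is a discrete measure concentrated on the atoms of X, the integral over A reduces to the sum
  mu(A) = sum_{x in A} f(x) * nu({x}).
Computing each term:
  x1: f(x1) * nu(x1) = 3/2 * 2/3 = 1.
  x5: f(x5) * nu(x5) = 0 * 2 = 0.
Summing: mu(A) = 1 + 0 = 1.

1


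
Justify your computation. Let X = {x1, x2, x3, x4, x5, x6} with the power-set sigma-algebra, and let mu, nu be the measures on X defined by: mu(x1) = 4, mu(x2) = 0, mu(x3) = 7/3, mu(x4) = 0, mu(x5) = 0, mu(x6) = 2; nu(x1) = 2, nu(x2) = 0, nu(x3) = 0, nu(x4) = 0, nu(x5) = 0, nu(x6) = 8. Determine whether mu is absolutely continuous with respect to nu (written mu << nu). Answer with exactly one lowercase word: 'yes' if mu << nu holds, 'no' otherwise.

mu << nu means: every nu-null measurable set is also mu-null; equivalently, for every atom x, if nu({x}) = 0 then mu({x}) = 0.
Checking each atom:
  x1: nu = 2 > 0 -> no constraint.
  x2: nu = 0, mu = 0 -> consistent with mu << nu.
  x3: nu = 0, mu = 7/3 > 0 -> violates mu << nu.
  x4: nu = 0, mu = 0 -> consistent with mu << nu.
  x5: nu = 0, mu = 0 -> consistent with mu << nu.
  x6: nu = 8 > 0 -> no constraint.
The atom(s) x3 violate the condition (nu = 0 but mu > 0). Therefore mu is NOT absolutely continuous w.r.t. nu.

no
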